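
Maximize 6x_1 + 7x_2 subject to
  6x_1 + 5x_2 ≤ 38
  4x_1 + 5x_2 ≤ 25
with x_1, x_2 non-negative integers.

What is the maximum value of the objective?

37

(x_1,x_2)=(5,1): 6·5+5·1=35≤38, 4·5+5·1=25≤25, objective 37.
(x_1,x_2)=(6,0): 6·6+5·0=36≤38, 4·6+5·0=24≤25, objective 36.
(x_1,x_2)=(4,1): 6·4+5·1=29≤38, 4·4+5·1=21≤25, objective 31.
Maximum is 37 at (x_1,x_2)=(5,1).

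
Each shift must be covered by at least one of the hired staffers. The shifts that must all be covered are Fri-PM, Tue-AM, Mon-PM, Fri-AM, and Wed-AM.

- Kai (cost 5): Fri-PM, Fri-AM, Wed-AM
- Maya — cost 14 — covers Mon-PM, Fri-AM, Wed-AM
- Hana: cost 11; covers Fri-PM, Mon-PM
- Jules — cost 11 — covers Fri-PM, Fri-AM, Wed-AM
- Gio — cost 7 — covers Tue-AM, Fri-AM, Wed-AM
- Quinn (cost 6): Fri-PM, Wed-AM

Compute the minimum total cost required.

18

Choose Hana and Gio: together they cover Fri-PM, Tue-AM, Mon-PM, Fri-AM, Wed-AM — every shift.
Total cost: 11 + 7 = 18.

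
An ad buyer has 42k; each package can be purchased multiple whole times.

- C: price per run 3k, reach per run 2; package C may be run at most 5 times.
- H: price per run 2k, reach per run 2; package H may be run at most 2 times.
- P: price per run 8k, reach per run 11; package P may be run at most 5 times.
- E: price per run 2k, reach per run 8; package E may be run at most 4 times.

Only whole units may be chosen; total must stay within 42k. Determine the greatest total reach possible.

78

E has the best ratio (8/2); taking only E gives at most 4×8 = 32 (stopped by the supply cap of 4).
Mixing does better — 1×H, 4×P, and 4×E: price 42 ≤ 42, reach 1·2 + 4·11 + 4·8 = 78.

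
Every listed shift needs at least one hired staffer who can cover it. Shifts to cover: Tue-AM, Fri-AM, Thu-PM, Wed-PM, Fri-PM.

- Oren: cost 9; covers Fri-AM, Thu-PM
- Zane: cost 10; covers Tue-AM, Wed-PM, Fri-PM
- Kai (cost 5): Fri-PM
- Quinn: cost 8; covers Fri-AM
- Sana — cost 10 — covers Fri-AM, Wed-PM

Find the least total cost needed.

Choose Oren and Zane: together they cover Tue-AM, Fri-AM, Thu-PM, Wed-PM, Fri-PM — every shift.
Total cost: 9 + 10 = 19.
No cover costs less than 19.

19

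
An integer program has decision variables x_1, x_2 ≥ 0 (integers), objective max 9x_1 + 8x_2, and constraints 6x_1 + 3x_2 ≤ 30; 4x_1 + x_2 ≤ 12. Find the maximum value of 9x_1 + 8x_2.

(x_1,x_2)=(0,10) is feasible, giving 80.
(x_1,x_2)=(0,9) is feasible, giving 72.
Maximum is 80 at (x_1,x_2)=(0,10).

80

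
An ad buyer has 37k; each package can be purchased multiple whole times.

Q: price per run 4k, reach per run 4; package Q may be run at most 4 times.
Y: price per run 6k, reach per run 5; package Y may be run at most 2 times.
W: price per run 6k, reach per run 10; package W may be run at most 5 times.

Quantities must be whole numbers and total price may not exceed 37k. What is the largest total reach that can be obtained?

55

1×Y and 5×W: price 36 ≤ 37, reach 1·5 + 5·10 = 55.
1×Q and 5×W: price 34 ≤ 37, reach 1·4 + 5·10 = 54.
Best is 55.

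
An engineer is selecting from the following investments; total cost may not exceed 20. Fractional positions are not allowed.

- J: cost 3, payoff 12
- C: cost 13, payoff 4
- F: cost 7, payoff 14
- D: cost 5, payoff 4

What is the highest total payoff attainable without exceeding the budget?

This is an integer program with binary decision variables.
J + F: cost 3 + 7 = 10 ≤ 20, payoff 12 + 14 = 26.
F + D: cost 7 + 5 = 12 ≤ 20, payoff 14 + 4 = 18.
J + F + D: cost 3 + 7 + 5 = 15 ≤ 20, payoff 12 + 14 + 4 = 30.
Best is J, F, and D with total payoff 30.

30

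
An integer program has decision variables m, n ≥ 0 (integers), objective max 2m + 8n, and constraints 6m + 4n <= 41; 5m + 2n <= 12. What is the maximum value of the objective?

48

(m,n)=(0,6): 6·0+4·6=24≤41, 5·0+2·6=12≤12, objective 48.
(m,n)=(0,5): 6·0+4·5=20≤41, 5·0+2·5=10≤12, objective 40.
The best lattice point is (0,6), giving 48.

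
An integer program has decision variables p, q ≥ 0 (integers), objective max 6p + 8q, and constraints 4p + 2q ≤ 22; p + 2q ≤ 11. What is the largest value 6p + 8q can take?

50

The continuous relaxation peaks at (3.67, 3.67) with value 51.33; rounding to a feasible lattice point costs some objective.
(p,q)=(3,4): 4·3+2·4=20≤22, 1·3+2·4=11≤11, objective 50.
(p,q)=(4,3): 4·4+2·3=22≤22, 1·4+2·3=10≤11, objective 48.
(p,q)=(2,4): 4·2+2·4=16≤22, 1·2+2·4=10≤11, objective 44.
The best lattice point is (3,4), giving 50.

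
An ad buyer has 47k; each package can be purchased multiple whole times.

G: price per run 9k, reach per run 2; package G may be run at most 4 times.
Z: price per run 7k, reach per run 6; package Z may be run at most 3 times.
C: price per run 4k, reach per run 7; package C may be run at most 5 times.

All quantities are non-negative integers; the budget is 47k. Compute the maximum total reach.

53

This is a bounded integer knapsack.
3×Z and 5×C: price 41 ≤ 47, reach 3·6 + 5·7 = 53.
1×G, 2×Z, and 5×C: price 43 ≤ 47, reach 1·2 + 2·6 + 5·7 = 49.
Best is 53.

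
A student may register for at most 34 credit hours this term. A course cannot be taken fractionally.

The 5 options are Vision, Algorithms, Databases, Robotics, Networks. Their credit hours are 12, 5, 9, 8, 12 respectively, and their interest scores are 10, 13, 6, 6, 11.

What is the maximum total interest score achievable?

36

Vision + Algorithms + Networks: credit hours 12 + 5 + 12 = 29 ≤ 34, interest score 10 + 13 + 11 = 34.
Vision + Algorithms + Databases + Robotics: credit hours 12 + 5 + 9 + 8 = 34 ≤ 34, interest score 10 + 13 + 6 + 6 = 35.
Algorithms + Databases + Robotics + Networks: credit hours 5 + 9 + 8 + 12 = 34 ≤ 34, interest score 13 + 6 + 6 + 11 = 36.
Best is Algorithms, Databases, Robotics, and Networks with total interest score 36.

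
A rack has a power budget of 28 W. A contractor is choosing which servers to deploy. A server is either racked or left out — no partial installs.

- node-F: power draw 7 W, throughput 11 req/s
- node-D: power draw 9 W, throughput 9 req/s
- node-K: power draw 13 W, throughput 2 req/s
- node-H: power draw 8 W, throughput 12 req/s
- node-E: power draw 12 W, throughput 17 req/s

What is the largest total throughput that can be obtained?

40

Allowing fractional choices, the relaxed optimum would be about 41.0, but servers are indivisible.
node-F + node-D + node-E: power draw 7 + 9 + 12 = 28 ≤ 28, throughput 11 + 9 + 17 = 37.
node-F + node-H + node-E: power draw 7 + 8 + 12 = 27 ≤ 28, throughput 11 + 12 + 17 = 40.
node-F + node-D + node-H: power draw 7 + 9 + 8 = 24 ≤ 28, throughput 11 + 9 + 12 = 32.
Best is node-F, node-H, and node-E with total throughput 40.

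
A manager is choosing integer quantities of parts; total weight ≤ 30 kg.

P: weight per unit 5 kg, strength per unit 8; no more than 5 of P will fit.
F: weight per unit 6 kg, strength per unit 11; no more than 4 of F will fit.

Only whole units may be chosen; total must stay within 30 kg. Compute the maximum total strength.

1×P and 4×F: weight 29 ≤ 30, strength 1·8 + 4·11 = 52.
2×P and 3×F: weight 28 ≤ 30, strength 2·8 + 3·11 = 49.
Best is 52.

52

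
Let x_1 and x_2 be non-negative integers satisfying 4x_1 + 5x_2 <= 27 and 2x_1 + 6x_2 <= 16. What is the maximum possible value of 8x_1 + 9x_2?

49

The continuous relaxation peaks at (6.75, 0) with value 54.00; rounding to a feasible lattice point costs some objective.
(x_1,x_2)=(5,1): 4·5+5·1=25≤27, 2·5+6·1=16≤16, objective 49.
(x_1,x_2)=(6,0): 4·6+5·0=24≤27, 2·6+6·0=12≤16, objective 48.
(x_1,x_2)=(4,1): 4·4+5·1=21≤27, 2·4+6·1=14≤16, objective 41.
No feasible integer point exceeds 49.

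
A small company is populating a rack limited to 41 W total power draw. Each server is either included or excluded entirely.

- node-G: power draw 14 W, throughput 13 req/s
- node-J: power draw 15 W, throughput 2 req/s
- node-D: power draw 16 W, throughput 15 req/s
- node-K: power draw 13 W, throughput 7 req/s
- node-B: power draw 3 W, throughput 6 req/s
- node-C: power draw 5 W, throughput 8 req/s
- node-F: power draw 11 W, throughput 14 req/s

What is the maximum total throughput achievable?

43

node-D + node-B + node-C + node-F: power draw 16 + 3 + 5 + 11 = 35 ≤ 41, throughput 15 + 6 + 8 + 14 = 43.
node-G + node-D + node-B + node-C: power draw 14 + 16 + 3 + 5 = 38 ≤ 41, throughput 13 + 15 + 6 + 8 = 42.
Best is node-D, node-B, node-C, and node-F with total throughput 43.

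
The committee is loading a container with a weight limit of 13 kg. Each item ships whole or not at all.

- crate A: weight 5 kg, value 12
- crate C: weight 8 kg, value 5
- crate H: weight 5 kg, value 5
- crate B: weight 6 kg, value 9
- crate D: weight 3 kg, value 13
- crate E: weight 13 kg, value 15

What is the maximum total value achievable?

Allowing fractional choices, the relaxed optimum would be about 32.5, but items are indivisible.
crate B + crate D: weight 6 + 3 = 9 ≤ 13, value 9 + 13 = 22.
crate A + crate H + crate D: weight 5 + 5 + 3 = 13 ≤ 13, value 12 + 5 + 13 = 30.
crate A + crate D: weight 5 + 3 = 8 ≤ 13, value 12 + 13 = 25.
Best is crate A, crate H, and crate D with total value 30.

30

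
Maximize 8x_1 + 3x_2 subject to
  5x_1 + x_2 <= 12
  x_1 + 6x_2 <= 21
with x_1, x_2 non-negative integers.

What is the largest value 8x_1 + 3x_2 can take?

22

Relaxing integrality, the LP optimum is 23.69 at (x_1,x_2) = (1.76, 3.21), which is not an integer point.
(x_1,x_2)=(2,2): 5·2+1·2=12≤12, 1·2+6·2=14≤21, objective 22.
(x_1,x_2)=(2,1): 5·2+1·1=11≤12, 1·2+6·1=8≤21, objective 19.
(x_1,x_2)=(1,3): 5·1+1·3=8≤12, 1·1+6·3=19≤21, objective 17.
(x_1,x_2)=(1,2): 5·1+1·2=7≤12, 1·1+6·2=13≤21, objective 14.
The best lattice point is (2,2), giving 22.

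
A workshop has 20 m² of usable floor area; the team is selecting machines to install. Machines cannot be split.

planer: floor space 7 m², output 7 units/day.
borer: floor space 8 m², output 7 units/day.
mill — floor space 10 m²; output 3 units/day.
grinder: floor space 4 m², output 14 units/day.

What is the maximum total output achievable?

28

Take planer, borer, and grinder: floor space 7 + 8 + 4 = 19 ≤ 20, output 7 + 7 + 14 = 28.
No other feasible combination does better.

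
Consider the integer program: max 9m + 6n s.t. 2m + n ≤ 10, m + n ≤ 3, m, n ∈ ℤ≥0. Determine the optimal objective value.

27

(m,n)=(3,0): 2·3+1·0=6≤10, 1·3+1·0=3≤3, objective 27.
(m,n)=(2,1): 2·2+1·1=5≤10, 1·2+1·1=3≤3, objective 24.
(m,n)=(2,0): 2·2+1·0=4≤10, 1·2+1·0=2≤3, objective 18.
Maximum is 27 at (m,n)=(3,0).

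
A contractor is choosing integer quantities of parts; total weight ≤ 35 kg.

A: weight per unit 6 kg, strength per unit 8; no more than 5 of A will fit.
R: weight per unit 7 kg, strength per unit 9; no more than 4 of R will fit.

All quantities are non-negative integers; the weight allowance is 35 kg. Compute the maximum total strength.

44

2×A and 3×R: weight 33 ≤ 35, strength 2·8 + 3·9 = 43.
1×A and 4×R: weight 34 ≤ 35, strength 1·8 + 4·9 = 44.
Best is 44.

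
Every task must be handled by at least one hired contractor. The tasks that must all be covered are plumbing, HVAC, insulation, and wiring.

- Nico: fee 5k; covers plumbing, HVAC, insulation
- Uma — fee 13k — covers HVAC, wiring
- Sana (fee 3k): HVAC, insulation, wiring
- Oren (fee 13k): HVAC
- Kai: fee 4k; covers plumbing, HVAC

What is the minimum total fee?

7

Choose Sana and Kai: together they cover plumbing, HVAC, insulation, wiring — every task.
Total fee: 3 + 4 = 7.
No cover costs less than 7.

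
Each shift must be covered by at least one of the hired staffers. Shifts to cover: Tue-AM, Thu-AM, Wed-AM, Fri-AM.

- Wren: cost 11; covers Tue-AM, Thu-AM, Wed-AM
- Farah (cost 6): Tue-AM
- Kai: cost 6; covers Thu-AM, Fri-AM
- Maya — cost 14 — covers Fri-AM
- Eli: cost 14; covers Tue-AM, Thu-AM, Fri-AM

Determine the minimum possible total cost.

Choose Wren and Kai: together they cover Tue-AM, Thu-AM, Wed-AM, Fri-AM — every shift.
Total cost: 11 + 6 = 17.
No cover costs less than 17.

17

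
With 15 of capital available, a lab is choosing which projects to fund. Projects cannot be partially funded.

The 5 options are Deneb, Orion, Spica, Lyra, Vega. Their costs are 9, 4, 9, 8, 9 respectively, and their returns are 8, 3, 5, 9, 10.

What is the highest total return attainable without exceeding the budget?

Treat it as a binary knapsack problem.
Take Orion and Vega: cost 4 + 9 = 13 ≤ 15, return 3 + 10 = 13.
No other feasible combination does better.

13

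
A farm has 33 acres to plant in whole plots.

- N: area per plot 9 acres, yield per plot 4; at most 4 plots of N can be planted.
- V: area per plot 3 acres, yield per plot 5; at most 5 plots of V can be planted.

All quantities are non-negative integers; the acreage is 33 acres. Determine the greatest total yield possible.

33

1×N and 5×V: area 24 ≤ 33, yield 1·4 + 5·5 = 29.
2×N and 5×V: area 33 ≤ 33, yield 2·4 + 5·5 = 33.
Best is 33.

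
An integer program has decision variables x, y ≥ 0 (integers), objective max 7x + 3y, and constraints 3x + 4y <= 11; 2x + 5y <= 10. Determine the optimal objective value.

The continuous relaxation peaks at (3.67, 0) with value 25.67; rounding to a feasible lattice point costs some objective.
(x,y)=(3,0): 3·3+4·0=9≤11, 2·3+5·0=6≤10, objective 21.
(x,y)=(2,1): 3·2+4·1=10≤11, 2·2+5·1=9≤10, objective 17.
(x,y)=(2,0): 3·2+4·0=6≤11, 2·2+5·0=4≤10, objective 14.
The best lattice point is (3,0), giving 21.

21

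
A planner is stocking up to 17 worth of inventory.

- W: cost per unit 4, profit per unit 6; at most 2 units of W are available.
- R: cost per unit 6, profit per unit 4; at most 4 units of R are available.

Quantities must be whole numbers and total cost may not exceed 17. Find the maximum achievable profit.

16

2×W and 1×R: cost 14 ≤ 17, profit 2·6 + 1·4 = 16.
1×W and 2×R: cost 16 ≤ 17, profit 1·6 + 2·4 = 14.
Best is 16.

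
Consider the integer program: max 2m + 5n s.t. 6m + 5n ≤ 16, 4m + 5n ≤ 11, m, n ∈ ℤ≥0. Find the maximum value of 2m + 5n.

10

The continuous relaxation peaks at (0, 2.2) with value 11.00; rounding to a feasible lattice point costs some objective.
(m,n)=(0,2): 6·0+5·2=10≤16, 4·0+5·2=10≤11, objective 10.
(m,n)=(1,1): 6·1+5·1=11≤16, 4·1+5·1=9≤11, objective 7.
(m,n)=(0,1): 6·0+5·1=5≤16, 4·0+5·1=5≤11, objective 5.
Maximum is 10 at (m,n)=(0,2).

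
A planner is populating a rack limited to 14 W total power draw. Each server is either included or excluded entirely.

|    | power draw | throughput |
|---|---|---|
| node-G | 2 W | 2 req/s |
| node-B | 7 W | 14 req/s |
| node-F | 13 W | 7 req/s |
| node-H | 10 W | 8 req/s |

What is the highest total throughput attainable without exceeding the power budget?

16

Take node-G and node-B: power draw 2 + 7 = 9 ≤ 14, throughput 2 + 14 = 16.
No other feasible combination does better.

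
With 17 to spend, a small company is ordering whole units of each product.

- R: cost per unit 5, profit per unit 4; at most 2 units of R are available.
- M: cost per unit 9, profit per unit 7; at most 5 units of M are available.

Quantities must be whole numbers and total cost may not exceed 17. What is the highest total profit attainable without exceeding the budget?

11

This is a bounded integer knapsack.
R has the best ratio (4/5); taking only R gives at most 2×4 = 8 (stopped by the supply cap of 2).
Mixing does better — 1×R and 1×M: cost 14 ≤ 17, profit 1·4 + 1·7 = 11.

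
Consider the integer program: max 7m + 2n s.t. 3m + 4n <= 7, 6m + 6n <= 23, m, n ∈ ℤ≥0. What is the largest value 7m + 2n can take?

The continuous relaxation peaks at (2.33, 0) with value 16.33; rounding to a feasible lattice point costs some objective.
(m,n)=(2,0): 3·2+4·0=6≤7, 6·2+6·0=12≤23, objective 14.
(m,n)=(1,1): 3·1+4·1=7≤7, 6·1+6·1=12≤23, objective 9.
Maximum is 14 at (m,n)=(2,0).

14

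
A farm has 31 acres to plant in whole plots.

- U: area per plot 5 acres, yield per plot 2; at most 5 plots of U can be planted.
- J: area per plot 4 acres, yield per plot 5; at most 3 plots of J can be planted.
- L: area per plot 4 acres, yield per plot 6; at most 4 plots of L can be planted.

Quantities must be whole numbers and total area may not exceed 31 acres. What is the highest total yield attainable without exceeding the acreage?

3×J and 4×L: area 28 ≤ 31, yield 3·5 + 4·6 = 39.
1×U, 2×J, and 4×L: area 29 ≤ 31, yield 1·2 + 2·5 + 4·6 = 36.
Best is 39.

39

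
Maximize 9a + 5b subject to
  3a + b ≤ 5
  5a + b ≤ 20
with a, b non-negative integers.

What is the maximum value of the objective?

(a,b)=(0,5): 3·0+1·5=5≤5, 5·0+1·5=5≤20, objective 25.
(a,b)=(0,4): 3·0+1·4=4≤5, 5·0+1·4=4≤20, objective 20.
The best lattice point is (0,5), giving 25.

25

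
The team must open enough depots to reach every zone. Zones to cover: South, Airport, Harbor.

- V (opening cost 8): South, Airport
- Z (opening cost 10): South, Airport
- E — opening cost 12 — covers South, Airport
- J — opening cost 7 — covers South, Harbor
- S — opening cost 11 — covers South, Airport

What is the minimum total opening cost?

This is an integer covering problem.
Choose V and J: together they cover South, Airport, Harbor — every zone.
Total opening cost: 8 + 7 = 15.

15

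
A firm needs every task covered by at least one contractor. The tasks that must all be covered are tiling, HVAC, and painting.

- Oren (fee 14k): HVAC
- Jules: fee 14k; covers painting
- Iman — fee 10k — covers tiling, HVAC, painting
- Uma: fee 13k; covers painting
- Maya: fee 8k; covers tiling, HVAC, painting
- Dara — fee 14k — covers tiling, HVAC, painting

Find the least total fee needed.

Maya alone covers tiling, HVAC, painting — every task.
Total fee: 8.
No cover costs less than 8.

8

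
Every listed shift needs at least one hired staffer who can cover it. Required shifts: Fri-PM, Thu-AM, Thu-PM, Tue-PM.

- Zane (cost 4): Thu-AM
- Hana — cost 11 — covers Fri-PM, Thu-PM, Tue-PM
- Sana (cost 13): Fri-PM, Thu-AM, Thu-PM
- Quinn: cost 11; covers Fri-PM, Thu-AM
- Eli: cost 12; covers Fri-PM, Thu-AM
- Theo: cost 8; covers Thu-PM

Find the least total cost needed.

15

Choose Zane and Hana: together they cover Fri-PM, Thu-AM, Thu-PM, Tue-PM — every shift.
Total cost: 4 + 11 = 15.
No cover costs less than 15.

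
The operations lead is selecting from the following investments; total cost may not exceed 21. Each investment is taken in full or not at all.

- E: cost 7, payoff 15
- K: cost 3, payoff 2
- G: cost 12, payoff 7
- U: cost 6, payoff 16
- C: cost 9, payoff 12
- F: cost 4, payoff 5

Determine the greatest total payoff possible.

38

Take E, K, U, and F: cost 7 + 3 + 6 + 4 = 20 ≤ 21, payoff 15 + 2 + 16 + 5 = 38.
No other feasible combination does better.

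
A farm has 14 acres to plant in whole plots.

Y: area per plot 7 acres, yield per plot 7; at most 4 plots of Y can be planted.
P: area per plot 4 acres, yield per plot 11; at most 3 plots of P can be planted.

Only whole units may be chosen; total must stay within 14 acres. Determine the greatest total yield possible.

2×P: area 8 ≤ 14, yield 2·11 = 22.
3×P: area 12 ≤ 14, yield 3·11 = 33.
Best is 33.

33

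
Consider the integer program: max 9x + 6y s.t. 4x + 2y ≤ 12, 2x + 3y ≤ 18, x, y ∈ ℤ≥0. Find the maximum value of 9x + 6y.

36

(x,y)=(0,6): 4·0+2·6=12≤12, 2·0+3·6=18≤18, objective 36.
(x,y)=(0,5): 4·0+2·5=10≤12, 2·0+3·5=15≤18, objective 30.
No feasible integer point exceeds 36.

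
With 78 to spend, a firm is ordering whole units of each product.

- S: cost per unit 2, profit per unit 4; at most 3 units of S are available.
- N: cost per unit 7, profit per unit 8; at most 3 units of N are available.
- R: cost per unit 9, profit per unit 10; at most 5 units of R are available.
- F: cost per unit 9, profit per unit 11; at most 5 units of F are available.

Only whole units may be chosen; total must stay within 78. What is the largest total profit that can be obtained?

S has the best ratio (4/2); taking only S gives at most 3×4 = 12 (stopped by the supply cap of 3).
Mixing does better — 3×S, 3×R, and 5×F: cost 78 ≤ 78, profit 3·4 + 3·10 + 5·11 = 97.

97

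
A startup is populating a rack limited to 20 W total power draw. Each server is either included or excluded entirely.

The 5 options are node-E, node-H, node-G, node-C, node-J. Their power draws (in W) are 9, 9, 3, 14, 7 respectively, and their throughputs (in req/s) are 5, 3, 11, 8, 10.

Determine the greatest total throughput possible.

26

node-H + node-G + node-J: power draw 9 + 3 + 7 = 19 ≤ 20, throughput 3 + 11 + 10 = 24.
node-E + node-G + node-J: power draw 9 + 3 + 7 = 19 ≤ 20, throughput 5 + 11 + 10 = 26.
node-G + node-J: power draw 3 + 7 = 10 ≤ 20, throughput 11 + 10 = 21.
Best is node-E, node-G, and node-J with total throughput 26.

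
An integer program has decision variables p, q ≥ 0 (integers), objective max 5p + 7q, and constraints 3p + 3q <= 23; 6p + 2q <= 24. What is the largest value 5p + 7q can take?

Relaxing integrality, the LP optimum is 53.67 at (p,q) = (0, 7.67), which is not an integer point.
(p,q)=(0,7): 3·0+3·7=21≤23, 6·0+2·7=14≤24, objective 49.
(p,q)=(1,6): 3·1+3·6=21≤23, 6·1+2·6=18≤24, objective 47.
(p,q)=(0,6): 3·0+3·6=18≤23, 6·0+2·6=12≤24, objective 42.
The best lattice point is (0,7), giving 49.

49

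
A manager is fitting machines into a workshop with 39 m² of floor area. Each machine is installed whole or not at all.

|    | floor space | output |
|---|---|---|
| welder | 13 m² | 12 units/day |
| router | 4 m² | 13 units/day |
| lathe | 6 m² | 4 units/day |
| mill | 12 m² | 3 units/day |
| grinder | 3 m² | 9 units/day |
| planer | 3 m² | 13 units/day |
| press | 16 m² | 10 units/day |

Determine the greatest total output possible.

This is an integer program with binary decision variables.
welder + router + mill + grinder + planer: floor space 13 + 4 + 12 + 3 + 3 = 35 ≤ 39, output 12 + 13 + 3 + 9 + 13 = 50.
welder + router + grinder + planer + press: floor space 13 + 4 + 3 + 3 + 16 = 39 ≤ 39, output 12 + 13 + 9 + 13 + 10 = 57.
welder + router + lathe + grinder + planer: floor space 13 + 4 + 6 + 3 + 3 = 29 ≤ 39, output 12 + 13 + 4 + 9 + 13 = 51.
Best is welder, router, grinder, planer, and press with total output 57.

57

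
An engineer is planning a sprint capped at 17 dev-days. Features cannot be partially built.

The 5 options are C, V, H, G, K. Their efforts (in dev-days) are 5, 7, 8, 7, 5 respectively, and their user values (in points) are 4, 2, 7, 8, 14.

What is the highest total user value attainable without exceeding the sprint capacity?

26

Treat it as a binary knapsack problem.
Take C, G, and K: effort 5 + 7 + 5 = 17 ≤ 17, user value 4 + 8 + 14 = 26.
No other feasible combination does better.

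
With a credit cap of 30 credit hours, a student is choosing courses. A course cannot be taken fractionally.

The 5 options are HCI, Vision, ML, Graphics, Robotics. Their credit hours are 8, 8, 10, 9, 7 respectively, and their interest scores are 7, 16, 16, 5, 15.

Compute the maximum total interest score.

Allowing fractional choices, the relaxed optimum would be about 51.4, but courses are indivisible.
HCI + Vision + ML: credit hours 8 + 8 + 10 = 26 ≤ 30, interest score 7 + 16 + 16 = 39.
Vision + ML + Robotics: credit hours 8 + 10 + 7 = 25 ≤ 30, interest score 16 + 16 + 15 = 47.
Best is Vision, ML, and Robotics with total interest score 47.

47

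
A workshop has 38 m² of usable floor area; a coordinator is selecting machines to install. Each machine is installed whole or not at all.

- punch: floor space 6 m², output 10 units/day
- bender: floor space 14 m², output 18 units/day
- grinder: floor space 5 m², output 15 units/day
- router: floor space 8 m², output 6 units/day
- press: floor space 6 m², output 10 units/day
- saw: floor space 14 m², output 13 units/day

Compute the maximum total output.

53

Allowing fractional choices, the relaxed optimum would be about 59.5, but machines are indivisible.
punch + bender + grinder + router: floor space 6 + 14 + 5 + 8 = 33 ≤ 38, output 10 + 18 + 15 + 6 = 49.
punch + bender + grinder + press: floor space 6 + 14 + 5 + 6 = 31 ≤ 38, output 10 + 18 + 15 + 10 = 53.
bender + grinder + router + press: floor space 14 + 5 + 8 + 6 = 33 ≤ 38, output 18 + 15 + 6 + 10 = 49.
Best is punch, bender, grinder, and press with total output 53.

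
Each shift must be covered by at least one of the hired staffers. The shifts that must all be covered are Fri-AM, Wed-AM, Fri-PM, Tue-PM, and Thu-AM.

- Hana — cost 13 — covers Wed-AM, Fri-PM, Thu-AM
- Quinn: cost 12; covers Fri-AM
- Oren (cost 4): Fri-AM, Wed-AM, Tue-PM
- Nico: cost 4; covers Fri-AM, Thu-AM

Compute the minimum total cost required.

The greedy cost-per-new-shift heuristic would pick Oren, Nico, and Hana for 21, but a cheaper cover exists.
Choose Hana and Oren: together they cover Fri-AM, Wed-AM, Fri-PM, Tue-PM, Thu-AM — every shift.
Total cost: 13 + 4 = 17.
No cover costs less than 17.

17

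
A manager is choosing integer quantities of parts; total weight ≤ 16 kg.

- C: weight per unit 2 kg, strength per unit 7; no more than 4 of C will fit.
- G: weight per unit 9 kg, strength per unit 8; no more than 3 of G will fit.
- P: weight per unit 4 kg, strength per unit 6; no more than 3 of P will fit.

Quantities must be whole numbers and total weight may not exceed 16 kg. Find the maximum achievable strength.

This is a bounded integer knapsack.
4×C and 2×P: weight 16 ≤ 16, strength 4·7 + 2·6 = 40.
4×C and 1×P: weight 12 ≤ 16, strength 4·7 + 1·6 = 34.
Best is 40.

40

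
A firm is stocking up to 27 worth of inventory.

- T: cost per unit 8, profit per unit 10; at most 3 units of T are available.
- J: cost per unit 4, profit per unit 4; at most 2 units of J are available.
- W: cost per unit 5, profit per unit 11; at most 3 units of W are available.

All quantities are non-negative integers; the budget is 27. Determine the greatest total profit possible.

W has the best ratio (11/5); taking only W gives at most 3×11 = 33 (stopped by the supply cap of 3).
Mixing does better — 1×T, 1×J, and 3×W: cost 27 ≤ 27, profit 1·10 + 1·4 + 3·11 = 47.

47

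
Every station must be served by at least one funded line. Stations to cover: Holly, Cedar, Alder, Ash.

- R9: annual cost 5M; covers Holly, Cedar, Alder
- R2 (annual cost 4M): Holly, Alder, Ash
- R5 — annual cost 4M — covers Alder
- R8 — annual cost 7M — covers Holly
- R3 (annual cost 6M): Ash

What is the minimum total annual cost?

9

This is a weighted set-cover instance.
Choose R9 and R2: together they cover Holly, Cedar, Alder, Ash — every station.
Total annual cost: 5 + 4 = 9.
No cover costs less than 9.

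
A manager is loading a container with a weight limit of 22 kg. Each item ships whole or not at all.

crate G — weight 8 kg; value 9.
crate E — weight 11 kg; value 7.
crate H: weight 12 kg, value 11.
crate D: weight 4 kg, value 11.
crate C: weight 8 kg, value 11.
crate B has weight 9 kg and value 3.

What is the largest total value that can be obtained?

31

Allowing fractional choices, the relaxed optimum would be about 32.8, but items are indivisible.
crate G + crate D + crate C: weight 8 + 4 + 8 = 20 ≤ 22, value 9 + 11 + 11 = 31.
crate G + crate D + crate B: weight 8 + 4 + 9 = 21 ≤ 22, value 9 + 11 + 3 = 23.
crate D + crate C + crate B: weight 4 + 8 + 9 = 21 ≤ 22, value 11 + 11 + 3 = 25.
Best is crate G, crate D, and crate C with total value 31.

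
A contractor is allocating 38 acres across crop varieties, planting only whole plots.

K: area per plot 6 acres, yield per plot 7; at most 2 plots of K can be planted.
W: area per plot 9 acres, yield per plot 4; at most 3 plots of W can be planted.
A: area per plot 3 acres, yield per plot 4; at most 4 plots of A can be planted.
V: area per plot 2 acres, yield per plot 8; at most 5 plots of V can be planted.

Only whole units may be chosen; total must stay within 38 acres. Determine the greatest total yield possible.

This is a bounded integer knapsack.
2×K, 4×A, and 5×V: area 34 ≤ 38, yield 2·7 + 4·4 + 5·8 = 70.
1×K, 1×W, 4×A, and 5×V: area 37 ≤ 38, yield 1·7 + 1·4 + 4·4 + 5·8 = 67.
Best is 70.

70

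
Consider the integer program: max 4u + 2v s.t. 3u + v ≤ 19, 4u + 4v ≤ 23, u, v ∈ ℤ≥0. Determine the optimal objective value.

(u,v)=(5,0): 3·5+1·0=15≤19, 4·5+4·0=20≤23, objective 20.
(u,v)=(4,1): 3·4+1·1=13≤19, 4·4+4·1=20≤23, objective 18.
The best lattice point is (5,0), giving 20.

20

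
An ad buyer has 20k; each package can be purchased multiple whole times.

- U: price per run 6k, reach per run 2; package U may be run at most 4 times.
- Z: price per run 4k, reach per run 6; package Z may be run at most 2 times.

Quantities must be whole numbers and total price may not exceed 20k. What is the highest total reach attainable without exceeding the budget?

Z has the best ratio (6/4); taking only Z gives at most 2×6 = 12 (stopped by the supply cap of 2).
Mixing does better — 2×U and 2×Z: price 20 ≤ 20, reach 2·2 + 2·6 = 16.

16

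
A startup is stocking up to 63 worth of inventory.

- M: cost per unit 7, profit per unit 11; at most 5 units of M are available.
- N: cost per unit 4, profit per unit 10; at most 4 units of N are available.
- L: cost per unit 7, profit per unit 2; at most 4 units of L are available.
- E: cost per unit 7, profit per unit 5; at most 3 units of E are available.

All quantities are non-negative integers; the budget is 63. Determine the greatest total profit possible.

100

5×M, 4×N, and 1×E: cost 58 ≤ 63, profit 5·11 + 4·10 + 1·5 = 100.
5×M, 4×N, and 1×L: cost 58 ≤ 63, profit 5·11 + 4·10 + 1·2 = 97.
Best is 100.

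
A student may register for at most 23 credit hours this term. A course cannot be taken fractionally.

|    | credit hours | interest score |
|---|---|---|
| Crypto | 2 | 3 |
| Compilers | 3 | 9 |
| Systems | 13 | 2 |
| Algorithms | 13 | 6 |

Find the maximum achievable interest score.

Crypto + Compilers + Systems: credit hours 2 + 3 + 13 = 18 ≤ 23, interest score 3 + 9 + 2 = 14.
Compilers + Algorithms: credit hours 3 + 13 = 16 ≤ 23, interest score 9 + 6 = 15.
Crypto + Compilers + Algorithms: credit hours 2 + 3 + 13 = 18 ≤ 23, interest score 3 + 9 + 6 = 18.
Best is Crypto, Compilers, and Algorithms with total interest score 18.

18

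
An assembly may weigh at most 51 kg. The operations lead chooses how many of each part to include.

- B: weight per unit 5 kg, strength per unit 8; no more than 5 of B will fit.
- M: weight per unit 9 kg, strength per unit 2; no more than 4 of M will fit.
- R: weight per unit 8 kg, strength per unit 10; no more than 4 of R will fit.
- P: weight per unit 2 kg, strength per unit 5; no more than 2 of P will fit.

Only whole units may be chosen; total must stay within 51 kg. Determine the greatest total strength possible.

Take 5×B, 3×R, and 1×P: weight 51 ≤ 51, strength 5·8 + 3·10 + 1·5 = 75.
No other integer combination yields more.

75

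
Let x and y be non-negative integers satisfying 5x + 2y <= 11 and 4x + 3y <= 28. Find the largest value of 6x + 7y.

35

Relaxing integrality, the LP optimum is 38.50 at (x,y) = (0, 5.5), which is not an integer point.
(x,y)=(0,5): 5·0+2·5=10≤11, 4·0+3·5=15≤28, objective 35.
(x,y)=(0,4): 5·0+2·4=8≤11, 4·0+3·4=12≤28, objective 28.
Maximum is 35 at (x,y)=(0,5).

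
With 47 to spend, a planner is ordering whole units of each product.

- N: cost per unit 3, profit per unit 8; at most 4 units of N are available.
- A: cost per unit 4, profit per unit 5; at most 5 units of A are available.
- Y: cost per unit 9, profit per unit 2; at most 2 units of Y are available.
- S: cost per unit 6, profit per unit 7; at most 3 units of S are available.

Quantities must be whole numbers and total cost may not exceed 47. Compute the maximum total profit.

73

4×N, 5×A, and 2×S: cost 44 ≤ 47, profit 4·8 + 5·5 + 2·7 = 71.
4×N, 4×A, and 3×S: cost 46 ≤ 47, profit 4·8 + 4·5 + 3·7 = 73.
Best is 73.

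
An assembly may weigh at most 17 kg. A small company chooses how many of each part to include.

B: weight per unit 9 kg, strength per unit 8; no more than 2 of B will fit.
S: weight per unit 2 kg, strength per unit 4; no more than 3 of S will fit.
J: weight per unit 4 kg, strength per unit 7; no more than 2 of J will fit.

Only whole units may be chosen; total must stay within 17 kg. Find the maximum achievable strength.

This is a bounded integer knapsack.
1×B, 2×S, and 1×J: weight 17 ≤ 17, strength 1·8 + 2·4 + 1·7 = 23.
3×S and 2×J: weight 14 ≤ 17, strength 3·4 + 2·7 = 26.
Best is 26.

26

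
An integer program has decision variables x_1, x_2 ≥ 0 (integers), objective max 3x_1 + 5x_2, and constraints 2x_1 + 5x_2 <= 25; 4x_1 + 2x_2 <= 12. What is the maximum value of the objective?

(x_1,x_2)=(0,5): 2·0+5·5=25≤25, 4·0+2·5=10≤12, objective 25.
(x_1,x_2)=(1,4): 2·1+5·4=22≤25, 4·1+2·4=12≤12, objective 23.
(x_1,x_2)=(0,4): 2·0+5·4=20≤25, 4·0+2·4=8≤12, objective 20.
(x_1,x_2)=(1,3): 2·1+5·3=17≤25, 4·1+2·3=10≤12, objective 18.
Maximum is 25 at (x_1,x_2)=(0,5).

25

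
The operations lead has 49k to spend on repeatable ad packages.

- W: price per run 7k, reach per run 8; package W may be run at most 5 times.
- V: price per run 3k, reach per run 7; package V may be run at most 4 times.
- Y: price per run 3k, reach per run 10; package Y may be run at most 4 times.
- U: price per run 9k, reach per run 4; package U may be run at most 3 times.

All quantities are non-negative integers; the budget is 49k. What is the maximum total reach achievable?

Take 4×W, 3×V, and 4×Y: price 49 ≤ 49, reach 4·8 + 3·7 + 4·10 = 93.
Y has the best ratio (10/3) and is taken to its limit of 4; remaining capacity is filled optimally with the others.

93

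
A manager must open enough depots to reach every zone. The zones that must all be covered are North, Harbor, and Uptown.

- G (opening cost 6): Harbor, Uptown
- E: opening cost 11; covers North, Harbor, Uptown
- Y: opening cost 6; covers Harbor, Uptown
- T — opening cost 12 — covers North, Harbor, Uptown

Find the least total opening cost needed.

11

The greedy cost-per-new-zone heuristic would pick G and E for 17, but a cheaper cover exists.
E alone covers North, Harbor, Uptown — every zone.
Total opening cost: 11.
No cover costs less than 11.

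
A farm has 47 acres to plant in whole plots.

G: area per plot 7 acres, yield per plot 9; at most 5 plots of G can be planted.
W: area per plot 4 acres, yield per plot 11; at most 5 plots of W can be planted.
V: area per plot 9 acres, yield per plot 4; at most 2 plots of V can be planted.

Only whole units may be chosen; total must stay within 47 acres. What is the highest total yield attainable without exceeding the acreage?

Take 3×G and 5×W: area 41 ≤ 47, yield 3·9 + 5·11 = 82.
W has the best ratio (11/4) and is taken to its limit of 5; remaining capacity is filled optimally with the others.

82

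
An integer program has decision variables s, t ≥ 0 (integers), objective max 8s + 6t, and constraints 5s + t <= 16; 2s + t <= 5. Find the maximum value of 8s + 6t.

30

(s,t)=(0,5) is feasible, giving 30.
(s,t)=(0,4) is feasible, giving 24.
No feasible integer point exceeds 30.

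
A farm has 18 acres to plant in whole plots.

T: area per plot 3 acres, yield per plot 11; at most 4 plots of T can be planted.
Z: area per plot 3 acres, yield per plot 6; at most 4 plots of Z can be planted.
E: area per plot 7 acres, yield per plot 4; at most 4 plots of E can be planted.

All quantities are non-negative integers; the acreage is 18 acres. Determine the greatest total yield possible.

56

T has the best ratio (11/3); taking only T gives at most 4×11 = 44 (stopped by the supply cap of 4).
Mixing does better — 4×T and 2×Z: area 18 ≤ 18, yield 4·11 + 2·6 = 56.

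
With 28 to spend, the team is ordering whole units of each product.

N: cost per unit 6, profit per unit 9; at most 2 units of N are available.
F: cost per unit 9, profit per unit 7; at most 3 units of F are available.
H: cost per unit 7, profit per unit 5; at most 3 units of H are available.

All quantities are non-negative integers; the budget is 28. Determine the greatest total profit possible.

30

This is a bounded integer knapsack.
N has the best ratio (9/6); taking only N gives at most 2×9 = 18 (stopped by the supply cap of 2).
Mixing does better — 2×N, 1×F, and 1×H: cost 28 ≤ 28, profit 2·9 + 1·7 + 1·5 = 30.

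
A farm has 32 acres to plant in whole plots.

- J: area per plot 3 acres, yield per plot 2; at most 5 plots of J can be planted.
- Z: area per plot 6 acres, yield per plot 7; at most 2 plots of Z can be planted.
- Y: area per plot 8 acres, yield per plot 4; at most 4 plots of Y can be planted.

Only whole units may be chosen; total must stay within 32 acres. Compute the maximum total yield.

26

Z has the best ratio (7/6); taking only Z gives at most 2×7 = 14 (stopped by the supply cap of 2).
Mixing does better — 4×J, 2×Z, and 1×Y: area 32 ≤ 32, yield 4·2 + 2·7 + 1·4 = 26.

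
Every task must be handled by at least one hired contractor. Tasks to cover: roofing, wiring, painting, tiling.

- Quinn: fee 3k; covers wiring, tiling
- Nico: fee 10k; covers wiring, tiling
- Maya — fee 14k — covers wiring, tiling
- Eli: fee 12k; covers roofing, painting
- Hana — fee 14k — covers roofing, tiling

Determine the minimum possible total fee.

Choose Quinn and Eli: together they cover roofing, wiring, painting, tiling — every task.
Total fee: 3 + 12 = 15.
No cover costs less than 15.

15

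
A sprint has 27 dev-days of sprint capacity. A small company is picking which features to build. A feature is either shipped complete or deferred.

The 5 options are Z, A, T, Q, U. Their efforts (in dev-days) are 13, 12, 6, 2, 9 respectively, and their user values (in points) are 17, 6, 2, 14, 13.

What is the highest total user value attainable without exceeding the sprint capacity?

44

Z + T + Q: effort 13 + 6 + 2 = 21 ≤ 27, user value 17 + 2 + 14 = 33.
Z + A + Q: effort 13 + 12 + 2 = 27 ≤ 27, user value 17 + 6 + 14 = 37.
Z + Q + U: effort 13 + 2 + 9 = 24 ≤ 27, user value 17 + 14 + 13 = 44.
Best is Z, Q, and U with total user value 44.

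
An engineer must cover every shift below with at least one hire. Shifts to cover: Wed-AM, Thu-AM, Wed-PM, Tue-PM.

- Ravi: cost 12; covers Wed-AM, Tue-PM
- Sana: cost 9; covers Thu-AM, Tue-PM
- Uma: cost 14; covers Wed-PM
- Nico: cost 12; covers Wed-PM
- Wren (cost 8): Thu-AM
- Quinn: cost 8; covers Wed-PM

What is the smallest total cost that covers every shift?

Choose Ravi, Wren, and Quinn: together they cover Wed-AM, Thu-AM, Wed-PM, Tue-PM — every shift.
Total cost: 12 + 8 + 8 = 28.

28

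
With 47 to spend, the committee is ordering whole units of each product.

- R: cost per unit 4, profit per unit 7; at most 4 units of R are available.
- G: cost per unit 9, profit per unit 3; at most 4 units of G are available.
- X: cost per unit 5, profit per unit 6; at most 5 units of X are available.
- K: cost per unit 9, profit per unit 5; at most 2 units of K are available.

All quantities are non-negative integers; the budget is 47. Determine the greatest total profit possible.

4×R and 5×X: cost 41 ≤ 47, profit 4·7 + 5·6 = 58.
4×R, 4×X, and 1×K: cost 45 ≤ 47, profit 4·7 + 4·6 + 1·5 = 57.
Best is 58.

58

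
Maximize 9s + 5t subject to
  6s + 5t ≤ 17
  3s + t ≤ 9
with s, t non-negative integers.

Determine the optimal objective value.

Relaxing integrality, the LP optimum is 25.50 at (s,t) = (2.83, 0), which is not an integer point.
(s,t)=(2,1) is feasible, giving 23.
(s,t)=(1,2) is feasible, giving 19.
(s,t)=(2,0) is feasible, giving 18.
Maximum is 23 at (s,t)=(2,1).

23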